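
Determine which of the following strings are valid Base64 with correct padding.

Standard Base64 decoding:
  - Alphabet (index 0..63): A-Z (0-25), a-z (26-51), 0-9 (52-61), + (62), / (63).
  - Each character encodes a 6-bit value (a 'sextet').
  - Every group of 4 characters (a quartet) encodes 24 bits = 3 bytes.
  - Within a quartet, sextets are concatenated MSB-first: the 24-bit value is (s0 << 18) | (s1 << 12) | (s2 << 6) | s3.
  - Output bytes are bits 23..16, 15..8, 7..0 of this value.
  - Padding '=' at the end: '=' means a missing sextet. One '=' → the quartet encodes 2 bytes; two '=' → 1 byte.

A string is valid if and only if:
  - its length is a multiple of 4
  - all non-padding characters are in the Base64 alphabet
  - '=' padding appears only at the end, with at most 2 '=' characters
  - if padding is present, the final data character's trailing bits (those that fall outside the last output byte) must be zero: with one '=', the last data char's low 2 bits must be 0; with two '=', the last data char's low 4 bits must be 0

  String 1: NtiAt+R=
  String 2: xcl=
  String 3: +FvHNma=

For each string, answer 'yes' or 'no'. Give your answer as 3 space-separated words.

Answer: no no no

Derivation:
String 1: 'NtiAt+R=' → invalid (bad trailing bits)
String 2: 'xcl=' → invalid (bad trailing bits)
String 3: '+FvHNma=' → invalid (bad trailing bits)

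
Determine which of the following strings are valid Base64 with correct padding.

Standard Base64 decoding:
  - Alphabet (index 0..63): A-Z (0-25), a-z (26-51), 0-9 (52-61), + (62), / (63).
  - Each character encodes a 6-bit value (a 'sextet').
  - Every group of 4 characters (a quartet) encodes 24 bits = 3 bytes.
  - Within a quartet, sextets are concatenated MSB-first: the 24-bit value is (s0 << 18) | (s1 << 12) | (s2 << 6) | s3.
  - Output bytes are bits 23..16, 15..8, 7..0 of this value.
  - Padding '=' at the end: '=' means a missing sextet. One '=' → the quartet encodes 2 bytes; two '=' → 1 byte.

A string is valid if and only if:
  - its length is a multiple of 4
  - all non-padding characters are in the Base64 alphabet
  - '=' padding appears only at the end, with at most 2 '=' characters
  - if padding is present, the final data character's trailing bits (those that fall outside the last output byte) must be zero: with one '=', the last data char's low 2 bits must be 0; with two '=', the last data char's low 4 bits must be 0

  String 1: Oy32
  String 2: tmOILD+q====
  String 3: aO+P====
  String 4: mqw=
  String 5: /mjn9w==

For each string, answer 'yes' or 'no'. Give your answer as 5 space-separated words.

Answer: yes no no yes yes

Derivation:
String 1: 'Oy32' → valid
String 2: 'tmOILD+q====' → invalid (4 pad chars (max 2))
String 3: 'aO+P====' → invalid (4 pad chars (max 2))
String 4: 'mqw=' → valid
String 5: '/mjn9w==' → valid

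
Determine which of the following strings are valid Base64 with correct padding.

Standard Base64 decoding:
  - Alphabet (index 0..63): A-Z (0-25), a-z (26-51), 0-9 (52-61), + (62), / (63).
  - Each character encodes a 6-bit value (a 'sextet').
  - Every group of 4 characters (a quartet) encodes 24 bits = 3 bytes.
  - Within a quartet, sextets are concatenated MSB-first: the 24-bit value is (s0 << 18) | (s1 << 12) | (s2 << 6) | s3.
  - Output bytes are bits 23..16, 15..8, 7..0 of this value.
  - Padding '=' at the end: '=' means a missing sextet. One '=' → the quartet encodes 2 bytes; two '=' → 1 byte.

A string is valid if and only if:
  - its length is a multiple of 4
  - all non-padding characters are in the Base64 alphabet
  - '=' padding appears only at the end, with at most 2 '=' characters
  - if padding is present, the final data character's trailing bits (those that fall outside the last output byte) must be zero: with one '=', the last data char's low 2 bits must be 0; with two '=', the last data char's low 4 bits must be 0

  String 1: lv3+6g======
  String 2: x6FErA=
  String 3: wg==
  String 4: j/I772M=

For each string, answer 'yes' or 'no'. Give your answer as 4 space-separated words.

String 1: 'lv3+6g======' → invalid (6 pad chars (max 2))
String 2: 'x6FErA=' → invalid (len=7 not mult of 4)
String 3: 'wg==' → valid
String 4: 'j/I772M=' → valid

Answer: no no yes yes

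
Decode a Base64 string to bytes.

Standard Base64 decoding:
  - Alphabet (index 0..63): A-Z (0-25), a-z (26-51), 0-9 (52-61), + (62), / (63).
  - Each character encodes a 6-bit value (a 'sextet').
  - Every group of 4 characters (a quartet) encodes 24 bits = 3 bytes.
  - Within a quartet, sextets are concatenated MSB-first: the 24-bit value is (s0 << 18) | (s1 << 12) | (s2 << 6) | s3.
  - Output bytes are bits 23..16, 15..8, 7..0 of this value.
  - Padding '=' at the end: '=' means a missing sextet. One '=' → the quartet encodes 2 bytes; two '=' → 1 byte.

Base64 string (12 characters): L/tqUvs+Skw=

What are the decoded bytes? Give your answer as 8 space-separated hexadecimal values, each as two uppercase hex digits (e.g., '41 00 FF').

Answer: 2F FB 6A 52 FB 3E 4A 4C

Derivation:
After char 0 ('L'=11): chars_in_quartet=1 acc=0xB bytes_emitted=0
After char 1 ('/'=63): chars_in_quartet=2 acc=0x2FF bytes_emitted=0
After char 2 ('t'=45): chars_in_quartet=3 acc=0xBFED bytes_emitted=0
After char 3 ('q'=42): chars_in_quartet=4 acc=0x2FFB6A -> emit 2F FB 6A, reset; bytes_emitted=3
After char 4 ('U'=20): chars_in_quartet=1 acc=0x14 bytes_emitted=3
After char 5 ('v'=47): chars_in_quartet=2 acc=0x52F bytes_emitted=3
After char 6 ('s'=44): chars_in_quartet=3 acc=0x14BEC bytes_emitted=3
After char 7 ('+'=62): chars_in_quartet=4 acc=0x52FB3E -> emit 52 FB 3E, reset; bytes_emitted=6
After char 8 ('S'=18): chars_in_quartet=1 acc=0x12 bytes_emitted=6
After char 9 ('k'=36): chars_in_quartet=2 acc=0x4A4 bytes_emitted=6
After char 10 ('w'=48): chars_in_quartet=3 acc=0x12930 bytes_emitted=6
Padding '=': partial quartet acc=0x12930 -> emit 4A 4C; bytes_emitted=8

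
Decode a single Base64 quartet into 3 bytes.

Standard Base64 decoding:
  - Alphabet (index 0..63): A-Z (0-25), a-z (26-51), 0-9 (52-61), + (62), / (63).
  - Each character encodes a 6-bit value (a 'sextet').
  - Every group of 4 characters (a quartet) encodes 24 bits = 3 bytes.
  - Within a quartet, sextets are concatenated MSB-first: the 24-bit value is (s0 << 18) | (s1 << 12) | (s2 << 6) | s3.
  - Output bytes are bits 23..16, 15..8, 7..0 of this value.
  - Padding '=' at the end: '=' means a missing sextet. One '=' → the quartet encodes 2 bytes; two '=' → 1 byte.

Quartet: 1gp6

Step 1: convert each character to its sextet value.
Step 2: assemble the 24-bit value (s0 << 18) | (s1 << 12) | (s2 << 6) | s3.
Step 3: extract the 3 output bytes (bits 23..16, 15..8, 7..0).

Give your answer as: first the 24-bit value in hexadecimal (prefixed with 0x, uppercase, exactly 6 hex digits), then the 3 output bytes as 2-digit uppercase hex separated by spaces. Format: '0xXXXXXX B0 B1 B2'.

Sextets: 1=53, g=32, p=41, 6=58
24-bit: (53<<18) | (32<<12) | (41<<6) | 58
      = 0xD40000 | 0x020000 | 0x000A40 | 0x00003A
      = 0xD60A7A
Bytes: (v>>16)&0xFF=D6, (v>>8)&0xFF=0A, v&0xFF=7A

Answer: 0xD60A7A D6 0A 7A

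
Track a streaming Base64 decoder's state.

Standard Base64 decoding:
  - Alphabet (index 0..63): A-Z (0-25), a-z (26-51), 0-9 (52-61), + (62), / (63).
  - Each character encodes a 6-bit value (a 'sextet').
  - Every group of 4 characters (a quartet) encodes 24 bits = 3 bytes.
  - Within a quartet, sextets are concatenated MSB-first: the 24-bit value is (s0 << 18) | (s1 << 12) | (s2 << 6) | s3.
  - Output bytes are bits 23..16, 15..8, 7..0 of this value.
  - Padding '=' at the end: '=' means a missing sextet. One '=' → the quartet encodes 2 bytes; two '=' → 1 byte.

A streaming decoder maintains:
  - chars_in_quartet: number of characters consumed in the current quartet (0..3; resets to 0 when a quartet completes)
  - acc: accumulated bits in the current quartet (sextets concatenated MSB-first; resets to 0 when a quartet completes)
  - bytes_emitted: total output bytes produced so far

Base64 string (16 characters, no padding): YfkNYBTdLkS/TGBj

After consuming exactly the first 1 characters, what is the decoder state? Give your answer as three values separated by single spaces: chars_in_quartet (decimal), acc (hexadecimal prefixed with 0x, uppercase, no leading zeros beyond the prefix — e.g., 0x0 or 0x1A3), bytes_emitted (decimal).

After char 0 ('Y'=24): chars_in_quartet=1 acc=0x18 bytes_emitted=0

Answer: 1 0x18 0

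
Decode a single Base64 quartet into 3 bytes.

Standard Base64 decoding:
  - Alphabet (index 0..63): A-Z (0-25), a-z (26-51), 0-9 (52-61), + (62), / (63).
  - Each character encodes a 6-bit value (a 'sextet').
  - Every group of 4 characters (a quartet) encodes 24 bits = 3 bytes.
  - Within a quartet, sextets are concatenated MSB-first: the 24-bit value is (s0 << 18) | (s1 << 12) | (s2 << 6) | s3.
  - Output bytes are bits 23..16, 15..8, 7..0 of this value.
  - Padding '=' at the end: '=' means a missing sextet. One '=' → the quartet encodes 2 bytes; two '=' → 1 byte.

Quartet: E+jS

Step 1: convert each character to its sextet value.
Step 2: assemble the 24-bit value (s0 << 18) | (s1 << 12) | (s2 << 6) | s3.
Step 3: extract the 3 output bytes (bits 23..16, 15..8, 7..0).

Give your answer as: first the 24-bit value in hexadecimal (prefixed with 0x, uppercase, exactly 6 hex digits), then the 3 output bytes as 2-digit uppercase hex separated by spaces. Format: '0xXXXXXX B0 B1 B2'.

Answer: 0x13E8D2 13 E8 D2

Derivation:
Sextets: E=4, +=62, j=35, S=18
24-bit: (4<<18) | (62<<12) | (35<<6) | 18
      = 0x100000 | 0x03E000 | 0x0008C0 | 0x000012
      = 0x13E8D2
Bytes: (v>>16)&0xFF=13, (v>>8)&0xFF=E8, v&0xFF=D2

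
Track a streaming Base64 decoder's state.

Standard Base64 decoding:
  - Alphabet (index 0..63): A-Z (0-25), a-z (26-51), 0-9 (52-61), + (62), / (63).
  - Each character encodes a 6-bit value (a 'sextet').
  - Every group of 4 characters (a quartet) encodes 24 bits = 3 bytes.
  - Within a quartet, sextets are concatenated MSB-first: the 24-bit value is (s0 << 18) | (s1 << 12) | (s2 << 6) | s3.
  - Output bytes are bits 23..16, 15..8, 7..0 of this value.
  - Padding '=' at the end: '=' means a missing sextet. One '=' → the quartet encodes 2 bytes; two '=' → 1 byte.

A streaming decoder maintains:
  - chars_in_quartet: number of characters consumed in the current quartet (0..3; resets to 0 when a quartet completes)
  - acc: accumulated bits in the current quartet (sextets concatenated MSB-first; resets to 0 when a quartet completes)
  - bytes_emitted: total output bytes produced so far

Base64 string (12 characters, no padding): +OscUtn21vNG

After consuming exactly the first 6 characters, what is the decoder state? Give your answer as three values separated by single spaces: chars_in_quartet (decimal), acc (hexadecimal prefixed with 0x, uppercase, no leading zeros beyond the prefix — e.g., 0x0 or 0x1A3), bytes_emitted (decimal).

Answer: 2 0x52D 3

Derivation:
After char 0 ('+'=62): chars_in_quartet=1 acc=0x3E bytes_emitted=0
After char 1 ('O'=14): chars_in_quartet=2 acc=0xF8E bytes_emitted=0
After char 2 ('s'=44): chars_in_quartet=3 acc=0x3E3AC bytes_emitted=0
After char 3 ('c'=28): chars_in_quartet=4 acc=0xF8EB1C -> emit F8 EB 1C, reset; bytes_emitted=3
After char 4 ('U'=20): chars_in_quartet=1 acc=0x14 bytes_emitted=3
After char 5 ('t'=45): chars_in_quartet=2 acc=0x52D bytes_emitted=3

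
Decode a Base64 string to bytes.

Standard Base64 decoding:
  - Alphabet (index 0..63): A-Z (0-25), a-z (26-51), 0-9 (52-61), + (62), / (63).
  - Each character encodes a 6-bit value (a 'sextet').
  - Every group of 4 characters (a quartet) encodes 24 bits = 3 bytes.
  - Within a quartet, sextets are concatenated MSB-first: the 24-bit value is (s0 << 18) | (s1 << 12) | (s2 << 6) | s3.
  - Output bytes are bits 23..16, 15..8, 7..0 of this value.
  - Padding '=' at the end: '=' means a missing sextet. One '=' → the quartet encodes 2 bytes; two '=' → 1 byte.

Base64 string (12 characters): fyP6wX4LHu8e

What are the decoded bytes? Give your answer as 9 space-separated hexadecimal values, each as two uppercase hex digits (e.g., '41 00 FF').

After char 0 ('f'=31): chars_in_quartet=1 acc=0x1F bytes_emitted=0
After char 1 ('y'=50): chars_in_quartet=2 acc=0x7F2 bytes_emitted=0
After char 2 ('P'=15): chars_in_quartet=3 acc=0x1FC8F bytes_emitted=0
After char 3 ('6'=58): chars_in_quartet=4 acc=0x7F23FA -> emit 7F 23 FA, reset; bytes_emitted=3
After char 4 ('w'=48): chars_in_quartet=1 acc=0x30 bytes_emitted=3
After char 5 ('X'=23): chars_in_quartet=2 acc=0xC17 bytes_emitted=3
After char 6 ('4'=56): chars_in_quartet=3 acc=0x305F8 bytes_emitted=3
After char 7 ('L'=11): chars_in_quartet=4 acc=0xC17E0B -> emit C1 7E 0B, reset; bytes_emitted=6
After char 8 ('H'=7): chars_in_quartet=1 acc=0x7 bytes_emitted=6
After char 9 ('u'=46): chars_in_quartet=2 acc=0x1EE bytes_emitted=6
After char 10 ('8'=60): chars_in_quartet=3 acc=0x7BBC bytes_emitted=6
After char 11 ('e'=30): chars_in_quartet=4 acc=0x1EEF1E -> emit 1E EF 1E, reset; bytes_emitted=9

Answer: 7F 23 FA C1 7E 0B 1E EF 1E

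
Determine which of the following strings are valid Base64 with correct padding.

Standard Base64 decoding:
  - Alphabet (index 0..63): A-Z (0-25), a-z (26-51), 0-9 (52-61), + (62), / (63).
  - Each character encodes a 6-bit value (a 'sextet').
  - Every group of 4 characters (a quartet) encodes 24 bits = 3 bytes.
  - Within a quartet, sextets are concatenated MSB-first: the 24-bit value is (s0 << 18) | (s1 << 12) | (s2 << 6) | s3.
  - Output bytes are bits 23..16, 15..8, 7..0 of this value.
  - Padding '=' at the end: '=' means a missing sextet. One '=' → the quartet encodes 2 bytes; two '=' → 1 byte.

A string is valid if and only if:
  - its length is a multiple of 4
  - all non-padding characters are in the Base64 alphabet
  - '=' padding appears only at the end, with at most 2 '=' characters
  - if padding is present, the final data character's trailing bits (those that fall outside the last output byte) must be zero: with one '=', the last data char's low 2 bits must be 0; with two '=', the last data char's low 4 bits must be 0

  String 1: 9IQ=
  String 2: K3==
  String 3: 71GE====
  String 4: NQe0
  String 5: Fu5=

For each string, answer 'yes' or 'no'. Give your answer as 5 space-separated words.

String 1: '9IQ=' → valid
String 2: 'K3==' → invalid (bad trailing bits)
String 3: '71GE====' → invalid (4 pad chars (max 2))
String 4: 'NQe0' → valid
String 5: 'Fu5=' → invalid (bad trailing bits)

Answer: yes no no yes no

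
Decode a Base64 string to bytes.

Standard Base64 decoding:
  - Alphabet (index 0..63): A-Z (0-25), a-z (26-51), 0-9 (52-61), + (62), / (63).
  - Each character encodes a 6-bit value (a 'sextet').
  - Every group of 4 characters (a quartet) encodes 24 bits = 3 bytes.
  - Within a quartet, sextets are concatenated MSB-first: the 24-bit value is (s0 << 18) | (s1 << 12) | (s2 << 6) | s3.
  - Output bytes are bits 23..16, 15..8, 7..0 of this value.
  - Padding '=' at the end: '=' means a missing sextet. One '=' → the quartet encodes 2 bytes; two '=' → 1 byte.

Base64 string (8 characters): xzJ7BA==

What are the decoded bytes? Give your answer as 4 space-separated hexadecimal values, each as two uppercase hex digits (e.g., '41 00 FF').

Answer: C7 32 7B 04

Derivation:
After char 0 ('x'=49): chars_in_quartet=1 acc=0x31 bytes_emitted=0
After char 1 ('z'=51): chars_in_quartet=2 acc=0xC73 bytes_emitted=0
After char 2 ('J'=9): chars_in_quartet=3 acc=0x31CC9 bytes_emitted=0
After char 3 ('7'=59): chars_in_quartet=4 acc=0xC7327B -> emit C7 32 7B, reset; bytes_emitted=3
After char 4 ('B'=1): chars_in_quartet=1 acc=0x1 bytes_emitted=3
After char 5 ('A'=0): chars_in_quartet=2 acc=0x40 bytes_emitted=3
Padding '==': partial quartet acc=0x40 -> emit 04; bytes_emitted=4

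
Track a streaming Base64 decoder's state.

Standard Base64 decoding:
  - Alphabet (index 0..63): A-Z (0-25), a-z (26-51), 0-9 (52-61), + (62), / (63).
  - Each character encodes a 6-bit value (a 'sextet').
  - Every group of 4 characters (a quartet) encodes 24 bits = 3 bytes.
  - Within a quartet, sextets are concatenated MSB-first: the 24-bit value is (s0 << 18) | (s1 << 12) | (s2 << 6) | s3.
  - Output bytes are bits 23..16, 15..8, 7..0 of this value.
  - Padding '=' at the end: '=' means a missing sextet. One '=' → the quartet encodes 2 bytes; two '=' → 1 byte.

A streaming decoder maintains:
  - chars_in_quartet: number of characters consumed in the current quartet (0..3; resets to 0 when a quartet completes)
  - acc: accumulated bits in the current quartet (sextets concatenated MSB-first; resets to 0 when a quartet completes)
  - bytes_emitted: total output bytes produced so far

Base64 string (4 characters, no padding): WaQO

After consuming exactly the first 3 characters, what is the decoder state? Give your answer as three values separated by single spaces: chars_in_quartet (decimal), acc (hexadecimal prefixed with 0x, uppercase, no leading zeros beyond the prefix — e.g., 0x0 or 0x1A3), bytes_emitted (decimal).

After char 0 ('W'=22): chars_in_quartet=1 acc=0x16 bytes_emitted=0
After char 1 ('a'=26): chars_in_quartet=2 acc=0x59A bytes_emitted=0
After char 2 ('Q'=16): chars_in_quartet=3 acc=0x16690 bytes_emitted=0

Answer: 3 0x16690 0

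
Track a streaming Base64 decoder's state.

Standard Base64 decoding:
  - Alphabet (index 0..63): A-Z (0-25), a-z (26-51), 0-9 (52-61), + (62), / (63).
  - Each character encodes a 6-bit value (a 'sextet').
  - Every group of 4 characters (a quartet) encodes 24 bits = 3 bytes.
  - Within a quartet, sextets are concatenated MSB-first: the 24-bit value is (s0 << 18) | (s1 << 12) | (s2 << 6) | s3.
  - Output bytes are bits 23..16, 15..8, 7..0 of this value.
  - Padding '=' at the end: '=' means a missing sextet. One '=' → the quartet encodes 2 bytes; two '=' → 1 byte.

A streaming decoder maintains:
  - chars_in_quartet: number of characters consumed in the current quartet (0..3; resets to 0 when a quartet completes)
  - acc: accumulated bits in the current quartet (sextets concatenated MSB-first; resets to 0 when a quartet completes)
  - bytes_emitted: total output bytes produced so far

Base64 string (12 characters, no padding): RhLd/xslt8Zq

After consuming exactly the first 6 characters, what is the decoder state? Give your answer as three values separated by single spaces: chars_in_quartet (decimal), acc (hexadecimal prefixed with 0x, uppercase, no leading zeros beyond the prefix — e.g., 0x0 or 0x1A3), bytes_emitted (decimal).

After char 0 ('R'=17): chars_in_quartet=1 acc=0x11 bytes_emitted=0
After char 1 ('h'=33): chars_in_quartet=2 acc=0x461 bytes_emitted=0
After char 2 ('L'=11): chars_in_quartet=3 acc=0x1184B bytes_emitted=0
After char 3 ('d'=29): chars_in_quartet=4 acc=0x4612DD -> emit 46 12 DD, reset; bytes_emitted=3
After char 4 ('/'=63): chars_in_quartet=1 acc=0x3F bytes_emitted=3
After char 5 ('x'=49): chars_in_quartet=2 acc=0xFF1 bytes_emitted=3

Answer: 2 0xFF1 3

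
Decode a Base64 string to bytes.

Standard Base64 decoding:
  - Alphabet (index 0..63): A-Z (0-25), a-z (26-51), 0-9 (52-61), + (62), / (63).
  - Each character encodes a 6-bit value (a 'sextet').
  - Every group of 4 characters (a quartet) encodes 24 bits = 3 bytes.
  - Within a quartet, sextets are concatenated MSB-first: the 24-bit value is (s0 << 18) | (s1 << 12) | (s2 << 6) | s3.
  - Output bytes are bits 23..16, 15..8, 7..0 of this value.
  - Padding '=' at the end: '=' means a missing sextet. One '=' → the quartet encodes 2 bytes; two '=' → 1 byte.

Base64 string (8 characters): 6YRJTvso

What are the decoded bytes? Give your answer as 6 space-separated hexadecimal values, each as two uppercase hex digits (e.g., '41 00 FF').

After char 0 ('6'=58): chars_in_quartet=1 acc=0x3A bytes_emitted=0
After char 1 ('Y'=24): chars_in_quartet=2 acc=0xE98 bytes_emitted=0
After char 2 ('R'=17): chars_in_quartet=3 acc=0x3A611 bytes_emitted=0
After char 3 ('J'=9): chars_in_quartet=4 acc=0xE98449 -> emit E9 84 49, reset; bytes_emitted=3
After char 4 ('T'=19): chars_in_quartet=1 acc=0x13 bytes_emitted=3
After char 5 ('v'=47): chars_in_quartet=2 acc=0x4EF bytes_emitted=3
After char 6 ('s'=44): chars_in_quartet=3 acc=0x13BEC bytes_emitted=3
After char 7 ('o'=40): chars_in_quartet=4 acc=0x4EFB28 -> emit 4E FB 28, reset; bytes_emitted=6

Answer: E9 84 49 4E FB 28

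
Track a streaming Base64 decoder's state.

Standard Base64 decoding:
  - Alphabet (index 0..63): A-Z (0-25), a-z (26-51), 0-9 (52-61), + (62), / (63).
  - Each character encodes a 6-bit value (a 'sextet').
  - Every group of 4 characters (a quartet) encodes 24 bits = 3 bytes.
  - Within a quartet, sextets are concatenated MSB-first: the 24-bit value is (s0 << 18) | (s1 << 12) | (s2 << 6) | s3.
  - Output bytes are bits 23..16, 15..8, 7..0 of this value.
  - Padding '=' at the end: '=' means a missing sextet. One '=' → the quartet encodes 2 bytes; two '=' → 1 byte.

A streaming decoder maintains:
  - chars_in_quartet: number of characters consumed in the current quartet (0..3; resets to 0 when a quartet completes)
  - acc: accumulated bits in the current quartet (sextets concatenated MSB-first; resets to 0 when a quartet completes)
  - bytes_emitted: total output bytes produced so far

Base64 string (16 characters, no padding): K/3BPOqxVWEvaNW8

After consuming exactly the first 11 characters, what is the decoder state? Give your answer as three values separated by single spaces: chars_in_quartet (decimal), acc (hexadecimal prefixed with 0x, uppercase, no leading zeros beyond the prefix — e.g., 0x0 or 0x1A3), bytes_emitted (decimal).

Answer: 3 0x15584 6

Derivation:
After char 0 ('K'=10): chars_in_quartet=1 acc=0xA bytes_emitted=0
After char 1 ('/'=63): chars_in_quartet=2 acc=0x2BF bytes_emitted=0
After char 2 ('3'=55): chars_in_quartet=3 acc=0xAFF7 bytes_emitted=0
After char 3 ('B'=1): chars_in_quartet=4 acc=0x2BFDC1 -> emit 2B FD C1, reset; bytes_emitted=3
After char 4 ('P'=15): chars_in_quartet=1 acc=0xF bytes_emitted=3
After char 5 ('O'=14): chars_in_quartet=2 acc=0x3CE bytes_emitted=3
After char 6 ('q'=42): chars_in_quartet=3 acc=0xF3AA bytes_emitted=3
After char 7 ('x'=49): chars_in_quartet=4 acc=0x3CEAB1 -> emit 3C EA B1, reset; bytes_emitted=6
After char 8 ('V'=21): chars_in_quartet=1 acc=0x15 bytes_emitted=6
After char 9 ('W'=22): chars_in_quartet=2 acc=0x556 bytes_emitted=6
After char 10 ('E'=4): chars_in_quartet=3 acc=0x15584 bytes_emitted=6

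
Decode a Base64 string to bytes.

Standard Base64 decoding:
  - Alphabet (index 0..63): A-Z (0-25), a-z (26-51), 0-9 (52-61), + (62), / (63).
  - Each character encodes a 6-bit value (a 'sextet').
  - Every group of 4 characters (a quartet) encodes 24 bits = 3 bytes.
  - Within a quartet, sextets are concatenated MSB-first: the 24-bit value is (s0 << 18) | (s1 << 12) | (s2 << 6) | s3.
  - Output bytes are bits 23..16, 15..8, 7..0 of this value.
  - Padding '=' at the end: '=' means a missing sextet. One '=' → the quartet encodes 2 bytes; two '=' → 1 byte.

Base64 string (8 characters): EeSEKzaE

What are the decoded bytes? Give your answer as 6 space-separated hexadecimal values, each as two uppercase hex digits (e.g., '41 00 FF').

After char 0 ('E'=4): chars_in_quartet=1 acc=0x4 bytes_emitted=0
After char 1 ('e'=30): chars_in_quartet=2 acc=0x11E bytes_emitted=0
After char 2 ('S'=18): chars_in_quartet=3 acc=0x4792 bytes_emitted=0
After char 3 ('E'=4): chars_in_quartet=4 acc=0x11E484 -> emit 11 E4 84, reset; bytes_emitted=3
After char 4 ('K'=10): chars_in_quartet=1 acc=0xA bytes_emitted=3
After char 5 ('z'=51): chars_in_quartet=2 acc=0x2B3 bytes_emitted=3
After char 6 ('a'=26): chars_in_quartet=3 acc=0xACDA bytes_emitted=3
After char 7 ('E'=4): chars_in_quartet=4 acc=0x2B3684 -> emit 2B 36 84, reset; bytes_emitted=6

Answer: 11 E4 84 2B 36 84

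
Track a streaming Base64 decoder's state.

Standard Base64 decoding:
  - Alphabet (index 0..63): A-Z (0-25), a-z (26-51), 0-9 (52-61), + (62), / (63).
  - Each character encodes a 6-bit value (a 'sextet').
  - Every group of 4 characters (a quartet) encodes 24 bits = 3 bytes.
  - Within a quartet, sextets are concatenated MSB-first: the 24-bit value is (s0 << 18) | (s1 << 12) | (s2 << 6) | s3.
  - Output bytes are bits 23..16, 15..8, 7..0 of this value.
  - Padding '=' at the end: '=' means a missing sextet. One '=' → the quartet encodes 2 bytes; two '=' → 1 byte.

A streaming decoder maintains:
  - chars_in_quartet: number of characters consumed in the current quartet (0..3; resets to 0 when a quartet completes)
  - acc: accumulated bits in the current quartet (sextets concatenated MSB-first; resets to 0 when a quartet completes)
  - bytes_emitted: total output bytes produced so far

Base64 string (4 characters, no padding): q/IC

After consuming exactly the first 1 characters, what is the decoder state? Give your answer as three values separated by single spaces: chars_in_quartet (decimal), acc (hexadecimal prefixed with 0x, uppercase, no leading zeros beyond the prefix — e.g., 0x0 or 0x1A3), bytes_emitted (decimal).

After char 0 ('q'=42): chars_in_quartet=1 acc=0x2A bytes_emitted=0

Answer: 1 0x2A 0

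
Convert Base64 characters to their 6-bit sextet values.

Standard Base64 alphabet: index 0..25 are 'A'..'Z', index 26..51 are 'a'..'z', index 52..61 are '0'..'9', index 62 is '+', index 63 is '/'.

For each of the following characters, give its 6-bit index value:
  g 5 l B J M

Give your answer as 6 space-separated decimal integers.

'g': a..z range, 26 + ord('g') − ord('a') = 32
'5': 0..9 range, 52 + ord('5') − ord('0') = 57
'l': a..z range, 26 + ord('l') − ord('a') = 37
'B': A..Z range, ord('B') − ord('A') = 1
'J': A..Z range, ord('J') − ord('A') = 9
'M': A..Z range, ord('M') − ord('A') = 12

Answer: 32 57 37 1 9 12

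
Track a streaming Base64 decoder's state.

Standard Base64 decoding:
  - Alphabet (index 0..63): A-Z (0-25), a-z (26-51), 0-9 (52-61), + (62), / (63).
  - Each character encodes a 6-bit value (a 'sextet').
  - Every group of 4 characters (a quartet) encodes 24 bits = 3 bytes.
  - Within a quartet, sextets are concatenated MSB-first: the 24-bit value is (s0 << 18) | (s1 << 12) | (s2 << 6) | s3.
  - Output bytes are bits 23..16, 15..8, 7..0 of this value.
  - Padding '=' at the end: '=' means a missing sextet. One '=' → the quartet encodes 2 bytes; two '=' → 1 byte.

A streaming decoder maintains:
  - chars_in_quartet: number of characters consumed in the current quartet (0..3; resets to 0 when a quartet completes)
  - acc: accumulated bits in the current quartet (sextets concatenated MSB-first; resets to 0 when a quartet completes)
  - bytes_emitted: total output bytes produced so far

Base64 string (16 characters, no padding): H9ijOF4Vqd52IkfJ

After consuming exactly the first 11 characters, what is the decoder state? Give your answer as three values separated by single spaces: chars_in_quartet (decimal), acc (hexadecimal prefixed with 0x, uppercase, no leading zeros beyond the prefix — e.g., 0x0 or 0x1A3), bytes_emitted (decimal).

After char 0 ('H'=7): chars_in_quartet=1 acc=0x7 bytes_emitted=0
After char 1 ('9'=61): chars_in_quartet=2 acc=0x1FD bytes_emitted=0
After char 2 ('i'=34): chars_in_quartet=3 acc=0x7F62 bytes_emitted=0
After char 3 ('j'=35): chars_in_quartet=4 acc=0x1FD8A3 -> emit 1F D8 A3, reset; bytes_emitted=3
After char 4 ('O'=14): chars_in_quartet=1 acc=0xE bytes_emitted=3
After char 5 ('F'=5): chars_in_quartet=2 acc=0x385 bytes_emitted=3
After char 6 ('4'=56): chars_in_quartet=3 acc=0xE178 bytes_emitted=3
After char 7 ('V'=21): chars_in_quartet=4 acc=0x385E15 -> emit 38 5E 15, reset; bytes_emitted=6
After char 8 ('q'=42): chars_in_quartet=1 acc=0x2A bytes_emitted=6
After char 9 ('d'=29): chars_in_quartet=2 acc=0xA9D bytes_emitted=6
After char 10 ('5'=57): chars_in_quartet=3 acc=0x2A779 bytes_emitted=6

Answer: 3 0x2A779 6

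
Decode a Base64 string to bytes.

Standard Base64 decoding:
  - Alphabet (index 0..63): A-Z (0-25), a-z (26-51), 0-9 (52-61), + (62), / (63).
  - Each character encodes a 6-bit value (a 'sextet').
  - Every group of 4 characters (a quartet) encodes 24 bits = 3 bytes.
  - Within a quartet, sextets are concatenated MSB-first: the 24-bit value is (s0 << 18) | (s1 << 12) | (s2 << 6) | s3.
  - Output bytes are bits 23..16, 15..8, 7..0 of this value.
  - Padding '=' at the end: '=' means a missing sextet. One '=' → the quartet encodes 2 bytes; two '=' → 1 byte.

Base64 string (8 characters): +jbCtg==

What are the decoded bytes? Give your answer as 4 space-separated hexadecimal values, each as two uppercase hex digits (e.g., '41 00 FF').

After char 0 ('+'=62): chars_in_quartet=1 acc=0x3E bytes_emitted=0
After char 1 ('j'=35): chars_in_quartet=2 acc=0xFA3 bytes_emitted=0
After char 2 ('b'=27): chars_in_quartet=3 acc=0x3E8DB bytes_emitted=0
After char 3 ('C'=2): chars_in_quartet=4 acc=0xFA36C2 -> emit FA 36 C2, reset; bytes_emitted=3
After char 4 ('t'=45): chars_in_quartet=1 acc=0x2D bytes_emitted=3
After char 5 ('g'=32): chars_in_quartet=2 acc=0xB60 bytes_emitted=3
Padding '==': partial quartet acc=0xB60 -> emit B6; bytes_emitted=4

Answer: FA 36 C2 B6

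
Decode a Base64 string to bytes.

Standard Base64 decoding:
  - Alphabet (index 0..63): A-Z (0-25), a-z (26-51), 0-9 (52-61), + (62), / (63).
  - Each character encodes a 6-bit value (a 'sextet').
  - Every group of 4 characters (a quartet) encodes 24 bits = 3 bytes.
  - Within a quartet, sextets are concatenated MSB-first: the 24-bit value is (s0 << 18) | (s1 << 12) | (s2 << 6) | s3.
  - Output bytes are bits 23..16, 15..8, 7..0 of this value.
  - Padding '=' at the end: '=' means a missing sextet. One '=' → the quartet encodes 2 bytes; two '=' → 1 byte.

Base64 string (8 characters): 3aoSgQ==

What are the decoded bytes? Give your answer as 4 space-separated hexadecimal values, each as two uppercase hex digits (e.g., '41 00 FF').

After char 0 ('3'=55): chars_in_quartet=1 acc=0x37 bytes_emitted=0
After char 1 ('a'=26): chars_in_quartet=2 acc=0xDDA bytes_emitted=0
After char 2 ('o'=40): chars_in_quartet=3 acc=0x376A8 bytes_emitted=0
After char 3 ('S'=18): chars_in_quartet=4 acc=0xDDAA12 -> emit DD AA 12, reset; bytes_emitted=3
After char 4 ('g'=32): chars_in_quartet=1 acc=0x20 bytes_emitted=3
After char 5 ('Q'=16): chars_in_quartet=2 acc=0x810 bytes_emitted=3
Padding '==': partial quartet acc=0x810 -> emit 81; bytes_emitted=4

Answer: DD AA 12 81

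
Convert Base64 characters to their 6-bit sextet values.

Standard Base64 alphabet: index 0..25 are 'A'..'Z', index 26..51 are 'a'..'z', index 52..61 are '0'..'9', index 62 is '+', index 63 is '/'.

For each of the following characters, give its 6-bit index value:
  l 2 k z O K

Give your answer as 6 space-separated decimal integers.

'l': a..z range, 26 + ord('l') − ord('a') = 37
'2': 0..9 range, 52 + ord('2') − ord('0') = 54
'k': a..z range, 26 + ord('k') − ord('a') = 36
'z': a..z range, 26 + ord('z') − ord('a') = 51
'O': A..Z range, ord('O') − ord('A') = 14
'K': A..Z range, ord('K') − ord('A') = 10

Answer: 37 54 36 51 14 10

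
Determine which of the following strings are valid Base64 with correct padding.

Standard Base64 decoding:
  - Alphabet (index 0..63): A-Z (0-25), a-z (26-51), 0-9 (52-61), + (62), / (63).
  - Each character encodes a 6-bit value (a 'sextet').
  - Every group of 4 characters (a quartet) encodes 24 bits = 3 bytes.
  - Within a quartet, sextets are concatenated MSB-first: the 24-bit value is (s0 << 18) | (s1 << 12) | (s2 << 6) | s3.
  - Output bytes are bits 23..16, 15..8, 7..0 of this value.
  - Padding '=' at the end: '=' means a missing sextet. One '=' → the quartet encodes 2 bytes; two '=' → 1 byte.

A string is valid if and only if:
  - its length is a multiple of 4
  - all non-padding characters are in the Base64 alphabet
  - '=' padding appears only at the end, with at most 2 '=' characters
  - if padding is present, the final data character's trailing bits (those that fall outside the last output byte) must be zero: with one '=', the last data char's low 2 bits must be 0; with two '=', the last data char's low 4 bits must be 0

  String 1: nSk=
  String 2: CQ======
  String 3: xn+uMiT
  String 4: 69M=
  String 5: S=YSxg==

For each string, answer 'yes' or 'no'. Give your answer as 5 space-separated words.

Answer: yes no no yes no

Derivation:
String 1: 'nSk=' → valid
String 2: 'CQ======' → invalid (6 pad chars (max 2))
String 3: 'xn+uMiT' → invalid (len=7 not mult of 4)
String 4: '69M=' → valid
String 5: 'S=YSxg==' → invalid (bad char(s): ['=']; '=' in middle)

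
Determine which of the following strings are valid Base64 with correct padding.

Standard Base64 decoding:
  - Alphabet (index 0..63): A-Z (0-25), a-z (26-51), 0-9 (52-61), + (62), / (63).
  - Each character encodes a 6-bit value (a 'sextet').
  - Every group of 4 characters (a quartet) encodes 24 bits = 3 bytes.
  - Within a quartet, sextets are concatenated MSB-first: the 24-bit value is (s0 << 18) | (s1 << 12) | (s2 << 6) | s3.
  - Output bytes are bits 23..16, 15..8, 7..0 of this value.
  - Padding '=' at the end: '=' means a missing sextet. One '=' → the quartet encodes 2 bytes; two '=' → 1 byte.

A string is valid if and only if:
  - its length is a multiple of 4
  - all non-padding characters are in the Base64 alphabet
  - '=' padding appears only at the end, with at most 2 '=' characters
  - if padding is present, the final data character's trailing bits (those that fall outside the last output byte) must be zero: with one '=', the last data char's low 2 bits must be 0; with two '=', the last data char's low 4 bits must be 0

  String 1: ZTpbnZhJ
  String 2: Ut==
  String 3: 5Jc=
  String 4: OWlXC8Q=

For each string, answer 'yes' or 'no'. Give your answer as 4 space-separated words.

String 1: 'ZTpbnZhJ' → valid
String 2: 'Ut==' → invalid (bad trailing bits)
String 3: '5Jc=' → valid
String 4: 'OWlXC8Q=' → valid

Answer: yes no yes yes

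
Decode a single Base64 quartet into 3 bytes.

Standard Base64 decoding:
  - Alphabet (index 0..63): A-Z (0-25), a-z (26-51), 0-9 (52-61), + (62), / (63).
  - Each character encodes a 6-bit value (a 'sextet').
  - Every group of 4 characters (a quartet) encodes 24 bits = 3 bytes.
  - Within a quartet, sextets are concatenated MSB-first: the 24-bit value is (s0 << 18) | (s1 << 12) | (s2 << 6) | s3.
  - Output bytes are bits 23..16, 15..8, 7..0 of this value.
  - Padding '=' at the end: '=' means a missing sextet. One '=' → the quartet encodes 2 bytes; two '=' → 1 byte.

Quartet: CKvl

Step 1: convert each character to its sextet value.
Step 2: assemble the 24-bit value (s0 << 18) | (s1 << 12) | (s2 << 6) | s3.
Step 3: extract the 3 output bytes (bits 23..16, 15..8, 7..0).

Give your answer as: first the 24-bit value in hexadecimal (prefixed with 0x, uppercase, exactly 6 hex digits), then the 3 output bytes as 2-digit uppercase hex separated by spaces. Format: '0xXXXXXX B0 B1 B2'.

Sextets: C=2, K=10, v=47, l=37
24-bit: (2<<18) | (10<<12) | (47<<6) | 37
      = 0x080000 | 0x00A000 | 0x000BC0 | 0x000025
      = 0x08ABE5
Bytes: (v>>16)&0xFF=08, (v>>8)&0xFF=AB, v&0xFF=E5

Answer: 0x08ABE5 08 AB E5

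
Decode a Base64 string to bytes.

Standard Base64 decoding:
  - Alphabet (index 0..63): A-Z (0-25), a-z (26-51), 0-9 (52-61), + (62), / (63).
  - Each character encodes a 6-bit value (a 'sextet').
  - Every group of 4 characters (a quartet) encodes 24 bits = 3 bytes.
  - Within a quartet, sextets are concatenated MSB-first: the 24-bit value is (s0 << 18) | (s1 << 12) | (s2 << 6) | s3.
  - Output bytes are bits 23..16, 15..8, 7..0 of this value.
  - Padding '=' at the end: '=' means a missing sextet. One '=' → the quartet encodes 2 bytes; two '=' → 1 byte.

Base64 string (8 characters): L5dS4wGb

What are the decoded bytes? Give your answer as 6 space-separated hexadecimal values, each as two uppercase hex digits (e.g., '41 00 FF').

Answer: 2F 97 52 E3 01 9B

Derivation:
After char 0 ('L'=11): chars_in_quartet=1 acc=0xB bytes_emitted=0
After char 1 ('5'=57): chars_in_quartet=2 acc=0x2F9 bytes_emitted=0
After char 2 ('d'=29): chars_in_quartet=3 acc=0xBE5D bytes_emitted=0
After char 3 ('S'=18): chars_in_quartet=4 acc=0x2F9752 -> emit 2F 97 52, reset; bytes_emitted=3
After char 4 ('4'=56): chars_in_quartet=1 acc=0x38 bytes_emitted=3
After char 5 ('w'=48): chars_in_quartet=2 acc=0xE30 bytes_emitted=3
After char 6 ('G'=6): chars_in_quartet=3 acc=0x38C06 bytes_emitted=3
After char 7 ('b'=27): chars_in_quartet=4 acc=0xE3019B -> emit E3 01 9B, reset; bytes_emitted=6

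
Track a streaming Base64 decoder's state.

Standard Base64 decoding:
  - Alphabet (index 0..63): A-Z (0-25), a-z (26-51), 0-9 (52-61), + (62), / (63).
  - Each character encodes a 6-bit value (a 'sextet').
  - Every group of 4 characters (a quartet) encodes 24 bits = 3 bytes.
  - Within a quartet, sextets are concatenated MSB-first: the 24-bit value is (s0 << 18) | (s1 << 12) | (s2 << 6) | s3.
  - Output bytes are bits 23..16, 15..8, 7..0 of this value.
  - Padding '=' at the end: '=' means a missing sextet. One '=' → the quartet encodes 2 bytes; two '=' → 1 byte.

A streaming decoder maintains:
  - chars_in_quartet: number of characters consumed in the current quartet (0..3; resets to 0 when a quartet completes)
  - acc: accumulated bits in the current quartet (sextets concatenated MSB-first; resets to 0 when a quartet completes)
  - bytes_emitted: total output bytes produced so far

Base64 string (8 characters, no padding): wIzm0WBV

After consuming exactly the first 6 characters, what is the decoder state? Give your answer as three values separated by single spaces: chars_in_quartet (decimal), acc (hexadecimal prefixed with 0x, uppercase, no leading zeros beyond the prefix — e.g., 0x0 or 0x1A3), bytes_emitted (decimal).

Answer: 2 0xD16 3

Derivation:
After char 0 ('w'=48): chars_in_quartet=1 acc=0x30 bytes_emitted=0
After char 1 ('I'=8): chars_in_quartet=2 acc=0xC08 bytes_emitted=0
After char 2 ('z'=51): chars_in_quartet=3 acc=0x30233 bytes_emitted=0
After char 3 ('m'=38): chars_in_quartet=4 acc=0xC08CE6 -> emit C0 8C E6, reset; bytes_emitted=3
After char 4 ('0'=52): chars_in_quartet=1 acc=0x34 bytes_emitted=3
After char 5 ('W'=22): chars_in_quartet=2 acc=0xD16 bytes_emitted=3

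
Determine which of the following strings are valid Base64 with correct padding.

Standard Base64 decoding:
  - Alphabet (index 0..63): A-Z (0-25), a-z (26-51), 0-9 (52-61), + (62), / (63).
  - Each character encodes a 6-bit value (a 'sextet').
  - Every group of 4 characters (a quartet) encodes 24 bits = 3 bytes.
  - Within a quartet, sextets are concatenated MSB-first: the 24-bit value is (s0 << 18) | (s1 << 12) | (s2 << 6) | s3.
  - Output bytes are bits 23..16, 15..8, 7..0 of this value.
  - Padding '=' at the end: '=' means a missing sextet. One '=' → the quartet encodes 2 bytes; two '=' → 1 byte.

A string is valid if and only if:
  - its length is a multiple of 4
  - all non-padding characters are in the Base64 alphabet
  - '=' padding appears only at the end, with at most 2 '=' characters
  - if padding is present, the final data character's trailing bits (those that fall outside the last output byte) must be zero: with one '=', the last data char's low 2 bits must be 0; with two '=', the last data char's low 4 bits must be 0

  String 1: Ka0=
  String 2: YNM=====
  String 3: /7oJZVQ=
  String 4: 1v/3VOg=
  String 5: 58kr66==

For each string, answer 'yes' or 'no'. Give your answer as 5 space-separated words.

Answer: yes no yes yes no

Derivation:
String 1: 'Ka0=' → valid
String 2: 'YNM=====' → invalid (5 pad chars (max 2))
String 3: '/7oJZVQ=' → valid
String 4: '1v/3VOg=' → valid
String 5: '58kr66==' → invalid (bad trailing bits)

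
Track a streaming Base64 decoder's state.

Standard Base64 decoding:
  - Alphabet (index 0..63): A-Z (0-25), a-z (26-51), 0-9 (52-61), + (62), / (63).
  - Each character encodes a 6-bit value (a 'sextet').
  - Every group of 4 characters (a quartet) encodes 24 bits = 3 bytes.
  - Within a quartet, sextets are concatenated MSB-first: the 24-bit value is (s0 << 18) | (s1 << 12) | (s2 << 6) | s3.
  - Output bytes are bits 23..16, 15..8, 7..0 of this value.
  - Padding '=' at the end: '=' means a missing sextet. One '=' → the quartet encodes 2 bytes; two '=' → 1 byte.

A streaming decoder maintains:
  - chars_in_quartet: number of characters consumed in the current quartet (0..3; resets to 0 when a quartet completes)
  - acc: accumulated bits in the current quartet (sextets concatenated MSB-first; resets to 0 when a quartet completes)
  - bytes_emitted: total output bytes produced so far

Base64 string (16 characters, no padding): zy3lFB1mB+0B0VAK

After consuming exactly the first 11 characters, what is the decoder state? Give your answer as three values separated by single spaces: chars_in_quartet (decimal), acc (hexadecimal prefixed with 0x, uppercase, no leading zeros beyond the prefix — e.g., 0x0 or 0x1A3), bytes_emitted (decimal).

Answer: 3 0x1FB4 6

Derivation:
After char 0 ('z'=51): chars_in_quartet=1 acc=0x33 bytes_emitted=0
After char 1 ('y'=50): chars_in_quartet=2 acc=0xCF2 bytes_emitted=0
After char 2 ('3'=55): chars_in_quartet=3 acc=0x33CB7 bytes_emitted=0
After char 3 ('l'=37): chars_in_quartet=4 acc=0xCF2DE5 -> emit CF 2D E5, reset; bytes_emitted=3
After char 4 ('F'=5): chars_in_quartet=1 acc=0x5 bytes_emitted=3
After char 5 ('B'=1): chars_in_quartet=2 acc=0x141 bytes_emitted=3
After char 6 ('1'=53): chars_in_quartet=3 acc=0x5075 bytes_emitted=3
After char 7 ('m'=38): chars_in_quartet=4 acc=0x141D66 -> emit 14 1D 66, reset; bytes_emitted=6
After char 8 ('B'=1): chars_in_quartet=1 acc=0x1 bytes_emitted=6
After char 9 ('+'=62): chars_in_quartet=2 acc=0x7E bytes_emitted=6
After char 10 ('0'=52): chars_in_quartet=3 acc=0x1FB4 bytes_emitted=6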